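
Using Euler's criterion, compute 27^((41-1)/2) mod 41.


p = 41 is prime and the exponent is (p-1)/2 = 20, so by Euler's criterion 27^20 = (27/41) = +1 or -1 mod 41.
Compute by square-and-multiply:
  20 = 16 + 4 (binary 10100)
  Repeated squaring mod 41: 27^1 = 27, 27^2 = 32, 27^4 = 40, 27^8 = 1, 27^16 = 1
  27^20 = 27^16 * 27^4 = 1 * 40 mod 41
    1 * 40 = 40 = 40 mod 41
  27^20 = 40 mod 41
Result 40 = p - 1 = -1 mod 41: 27 is a quadratic non-residue mod 41. As a residue in [0, p-1] the value is 40.
27^20 mod 41 = 40

40


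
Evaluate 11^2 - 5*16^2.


x^2 - d*y^2
= 11^2 - 5*16^2
= 121 - 1280
= -1159

-1159


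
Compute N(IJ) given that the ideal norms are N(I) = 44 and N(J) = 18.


N(IJ) = N(I) * N(J)
= 44 * 18
= 792

792


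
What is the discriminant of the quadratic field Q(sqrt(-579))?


For K = Q(sqrt(d)) with d squarefree: disc(K) = d if d = 1 mod 4, and disc(K) = 4d if d = 2 or 3 mod 4.
Here d = -579, and d mod 4 = 1.
d = 1 mod 4 (O_K = Z[(1+sqrt(d))/2]), so disc(K) = d = -579

-579


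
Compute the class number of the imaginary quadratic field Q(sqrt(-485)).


K = Q(sqrt(-485)). d mod 4 = 3, so D = disc(K) = 4d = -1940
h(K) equals the number of primitive reduced positive-definite forms (a, b, c) = a*x^2 + b*x*y + c*y^2 with b^2 - 4ac = D,
where reduced means |b| <= a <= c, with b >= 0 whenever |b| = a or a = c, and primitive means gcd(a, b, c) = 1.
Reduced forces 3a^2 <= |D| = 1940, so 1 <= a <= 25; b must have the parity of D, and c = (b^2 - D)/(4a) must be an integer >= a.
Enumerate a = 1..25, b in [-a, a]:
  a=1: (1, 0, 485)  [1]
  a=2: (2, 2, 243)  [1]
  a=3: (3, -2, 162), (3, 2, 162)  [2]
  a=4: none
  a=5: (5, 0, 97)  [1]
  a=6: (6, -2, 81), (6, 2, 81)  [2]
  a=7..8: none
  a=9: (9, -2, 54), (9, 2, 54)  [2]
  a=10: (10, 10, 51)  [1]
  a=11..12: none
  a=13: (13, -6, 38), (13, 6, 38)  [2]
  a=14: none
  a=15: (15, -10, 34), (15, 10, 34)  [2]
  a=16: none
  a=17: (17, -10, 30), (17, 10, 30)  [2]
  a=18: (18, -2, 27), (18, 2, 27)  [2]
  a=19: (19, -6, 26), (19, 6, 26)  [2]
  a=20..25: none
Total reduced forms: 1 + 1 + 2 + 1 + 2 + 2 + 1 + 2 + 2 + 2 + 2 + 2 = 20
h = 20

20


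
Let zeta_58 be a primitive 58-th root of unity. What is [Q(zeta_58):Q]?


The degree equals Euler's totient phi(58).
58 = 2 * 29
phi(58) = 28

28


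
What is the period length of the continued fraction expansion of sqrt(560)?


Run the CF algorithm for sqrt(560).
a_0 = floor(sqrt(560)) = 23; set m_0=0, q_0=1.
Recurrence: m' = q*a - m,  q' = (d - m'^2)/q,  a' = floor((a_0 + m')/q').
  step 1: m=23, q=31, a=1
  step 2: m=8, q=16, a=1
  step 3: m=8, q=31, a=1
  step 4: m=23, q=1, a=46
a_4 = 2*a_0 = 46, so the period closes here.
sqrt(560) = [23; 1, 1, 1, 46]
Period length = 4

4


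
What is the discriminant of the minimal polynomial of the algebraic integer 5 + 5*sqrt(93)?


The element 5 + 5*sqrt(93) has minimal polynomial:
x^2 - 10*x - 2300
Discriminant = (-10)^2 - 4*(-2300)
= 100 + 9200
= 9300

9300


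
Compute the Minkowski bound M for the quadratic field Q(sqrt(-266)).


d = -266, d mod 4 = 2, so disc(K) = 4d = -1064; |disc(K)| = 1064
Imaginary quadratic field, so n = 2, s = r2 = 1, r1 = 0
M = (n!/n^n) * (4/pi)^s * sqrt(|disc(K)|) = (2!/2^2) * (4/pi)^1 * sqrt(1064)
= 0.5 * 1.273240 * 32.619013
= 20.7659

20.7659


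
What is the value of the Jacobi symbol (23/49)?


Compute (23/49) via quadratic reciprocity:
  reciprocity: (23/49) -> +(49/23)
  reduce: (3/23)
  reciprocity: (3/23) -> -(23/3)
  reduce: (2/3)
  pull out 2: (2/3) = -1  (since 3 mod 8 = 3)
  (1/3) = 1
Product of signs = 1

1


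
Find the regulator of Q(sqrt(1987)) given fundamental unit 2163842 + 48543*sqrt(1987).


epsilon = 2163842 + 48543*sqrt(1987)
= 4.3277e+06
R = ln(4.3277e+06)
= 15.2805

15.2805


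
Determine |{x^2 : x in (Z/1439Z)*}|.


For prime p, the number of non-zero quadratic residues is (p-1)/2.
= (1439-1)/2
= 719

719


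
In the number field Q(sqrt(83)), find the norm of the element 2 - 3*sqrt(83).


N(a + b*sqrt(d)) = a^2 - d*b^2
= (2)^2 - (83)*(-3)^2
= 4 - 747
= -743

-743


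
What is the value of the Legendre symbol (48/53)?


p = 53 is prime, so compute (48/53) with the reciprocity algorithm (Jacobi-symbol steps: pull out 2s via (2/n), flip via reciprocity, reduce):
  pull out 2: (2/53) = -1  (since 53 mod 8 = 5)
  pull out 2: (2/53) = -1  (since 53 mod 8 = 5)
  pull out 2: (2/53) = -1  (since 53 mod 8 = 5)
  pull out 2: (2/53) = -1  (since 53 mod 8 = 5)
  reciprocity: (3/53) -> +(53/3)
  reduce: (2/3)
  pull out 2: (2/3) = -1  (since 3 mod 8 = 3)
  (1/3) = 1
Product of signs = -1
(48/53) = -1

-1


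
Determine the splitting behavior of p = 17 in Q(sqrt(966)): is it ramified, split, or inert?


K = Q(sqrt(966)). Since d mod 4 = 2, disc(K) = 3864.
Check p | disc: 3864 mod 17 = 5.
p does not divide disc. Compute Legendre symbol (d/p):
14^((17-1)/2) mod 17 = -1
(d/p) = -1, so p is inert: (p) stays prime with e=1, f=2, g=1.
Therefore p is inert.

inert


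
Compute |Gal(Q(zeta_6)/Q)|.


|Gal(Q(zeta_6)/Q)| = phi(6)
= 2

2


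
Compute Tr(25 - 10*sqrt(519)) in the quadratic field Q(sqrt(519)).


Tr(a + b*sqrt(d)) = (a + b*sqrt(d)) + (a - b*sqrt(d)) = 2a
= 2 * (25)
= 50

50


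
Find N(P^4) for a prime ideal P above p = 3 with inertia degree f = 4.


N(P^a) = p^(a*f)
= 3^(4*4)
= 3^16
= 43046721

43046721


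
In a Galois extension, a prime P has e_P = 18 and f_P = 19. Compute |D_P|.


|D_P| = e * f
= 18 * 19
= 342

342


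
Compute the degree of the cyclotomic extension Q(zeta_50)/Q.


The degree equals Euler's totient phi(50).
50 = 2 * 5^2
phi(50) = 20

20


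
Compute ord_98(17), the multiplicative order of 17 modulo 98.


We want ord_98(17), the smallest k >= 1 with 17^k = 1 mod 98.
n = 98 = 2 * 7^2, phi(98) = 42; the order divides phi(n).
Divisors of 42: 1, 2, 3, 6, 7, 14, 21, 42
Repeated squaring mod 98: 17^1 = 17, 17^2 = 93, 17^4 = 25, 17^8 = 37, 17^16 = 95, 17^32 = 9
Test divisors in increasing order:
  k=1: 17^1 = 17 mod 98
  k=2: 17^2 = 93 mod 98
  k=3: 17^3 = 93 * 17 = 13 mod 98
  k=6: 17^6 = 25 * 93 = 71 mod 98
  k=7: 17^7 = 25 * 93 * 17 = 31 mod 98
  k=14: 17^14 = 37 * 25 * 93 = 79 mod 98
  k=21: 17^21 = 95 * 25 * 17 = 97 mod 98
  k=42: 17^42 = 9 * 37 * 93 = 1 mod 98  <- first divisor giving 1
Order = 42

42


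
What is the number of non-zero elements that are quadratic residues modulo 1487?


For prime p, the number of non-zero quadratic residues is (p-1)/2.
= (1487-1)/2
= 743

743


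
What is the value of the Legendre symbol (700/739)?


p = 739 is prime, so compute (700/739) with the reciprocity algorithm (Jacobi-symbol steps: pull out 2s via (2/n), flip via reciprocity, reduce):
  pull out 2: (2/739) = -1  (since 739 mod 8 = 3)
  pull out 2: (2/739) = -1  (since 739 mod 8 = 3)
  reciprocity: (175/739) -> -(739/175)
  reduce: (39/175)
  reciprocity: (39/175) -> -(175/39)
  reduce: (19/39)
  reciprocity: (19/39) -> -(39/19)
  reduce: (1/19)
  (1/19) = 1
Product of signs = -1
(700/739) = -1

-1


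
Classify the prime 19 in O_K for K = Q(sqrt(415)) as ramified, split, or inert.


K = Q(sqrt(415)). Since d mod 4 = 3, disc(K) = 1660.
Check p | disc: 1660 mod 19 = 7.
p does not divide disc. Compute Legendre symbol (d/p):
16^((19-1)/2) mod 19 = 1
(d/p) = 1, so p splits: (p) = P*P' with e=1, f=1, g=2.
Therefore p is split.

split


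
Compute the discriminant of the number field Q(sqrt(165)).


For K = Q(sqrt(d)) with d squarefree: disc(K) = d if d = 1 mod 4, and disc(K) = 4d if d = 2 or 3 mod 4.
Here d = 165, and d mod 4 = 1.
d = 1 mod 4 (O_K = Z[(1+sqrt(d))/2]), so disc(K) = d = 165

165


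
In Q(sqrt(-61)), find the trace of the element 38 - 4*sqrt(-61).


Tr(a + b*sqrt(d)) = (a + b*sqrt(d)) + (a - b*sqrt(d)) = 2a
= 2 * (38)
= 76

76


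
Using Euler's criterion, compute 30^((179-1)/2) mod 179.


p = 179 is prime and the exponent is (p-1)/2 = 89, so by Euler's criterion 30^89 = (30/179) = +1 or -1 mod 179.
Compute by square-and-multiply:
  89 = 64 + 16 + 8 + 1 (binary 1011001)
  Repeated squaring mod 179: 30^1 = 30, 30^2 = 5, 30^4 = 25, 30^8 = 88, 30^16 = 47, 30^32 = 61, 30^64 = 141
  30^89 = 30^64 * 30^16 * 30^8 * 30^1 = 141 * 47 * 88 * 30 mod 179
    141 * 47 = 6627 = 4 mod 179
    4 * 88 = 352 = 173 mod 179
    173 * 30 = 5190 = 178 mod 179
  30^89 = 178 mod 179
Result 178 = p - 1 = -1 mod 179: 30 is a quadratic non-residue mod 179. As a residue in [0, p-1] the value is 178.
30^89 mod 179 = 178

178


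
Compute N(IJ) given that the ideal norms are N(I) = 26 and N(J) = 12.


N(IJ) = N(I) * N(J)
= 26 * 12
= 312

312


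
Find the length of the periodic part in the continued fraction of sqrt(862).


Run the CF algorithm for sqrt(862).
a_0 = floor(sqrt(862)) = 29; set m_0=0, q_0=1.
Recurrence: m' = q*a - m,  q' = (d - m'^2)/q,  a' = floor((a_0 + m')/q').
  step 1: m=29, q=21, a=2
  step 2: m=13, q=33, a=1
  step 3: m=20, q=14, a=3
  step 4: m=22, q=27, a=1
  step 5: m=5, q=31, a=1
  step 6: m=26, q=6, a=9
  step 7: m=28, q=13, a=4
  step 8: m=24, q=22, a=2
  step 9: m=20, q=21, a=2
  step 10: m=22, q=18, a=2
  step 11: m=14, q=37, a=1
  step 12: m=23, q=9, a=5
  step 13: m=22, q=42, a=1
  step 14: m=20, q=11, a=4
  step 15: m=24, q=26, a=2
  step 16: m=28, q=3, a=19
  step 17: m=29, q=7, a=8
  step 18: m=27, q=19, a=2
  step 19: m=11, q=39, a=1
  step 20: m=28, q=2, a=28
  step 21: m=28, q=39, a=1
  step 22: m=11, q=19, a=2
  step 23: m=27, q=7, a=8
  step 24: m=29, q=3, a=19
  step 25: m=28, q=26, a=2
  step 26: m=24, q=11, a=4
  step 27: m=20, q=42, a=1
  step 28: m=22, q=9, a=5
  step 29: m=23, q=37, a=1
  step 30: m=14, q=18, a=2
  step 31: m=22, q=21, a=2
  step 32: m=20, q=22, a=2
  step 33: m=24, q=13, a=4
  step 34: m=28, q=6, a=9
  step 35: m=26, q=31, a=1
  step 36: m=5, q=27, a=1
  step 37: m=22, q=14, a=3
  step 38: m=20, q=33, a=1
  step 39: m=13, q=21, a=2
  step 40: m=29, q=1, a=58
a_40 = 2*a_0 = 58, so the period closes here.
sqrt(862) = [29; 2, 1, 3, 1, 1, 9, 4, 2, 2, 2, 1, 5, 1, 4, 2, 19, 8, 2, 1, 28, 1, 2, 8, 19, 2, 4, 1, 5, 1, 2, 2, 2, 4, 9, 1, 1, 3, 1, 2, 58]
Period length = 40

40


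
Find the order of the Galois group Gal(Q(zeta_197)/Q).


|Gal(Q(zeta_197)/Q)| = phi(197)
= 196

196


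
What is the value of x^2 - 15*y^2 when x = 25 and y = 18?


x^2 - d*y^2
= 25^2 - 15*18^2
= 625 - 4860
= -4235

-4235


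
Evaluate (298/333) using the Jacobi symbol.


Compute (298/333) via quadratic reciprocity:
  pull out 2: (2/333) = -1  (since 333 mod 8 = 5)
  reciprocity: (149/333) -> +(333/149)
  reduce: (35/149)
  reciprocity: (35/149) -> +(149/35)
  reduce: (9/35)
  reciprocity: (9/35) -> +(35/9)
  reduce: (8/9)
  pull out 2: (2/9) = +1  (since 9 mod 8 = 1)
  pull out 2: (2/9) = +1  (since 9 mod 8 = 1)
  pull out 2: (2/9) = +1  (since 9 mod 8 = 1)
  (1/9) = 1
Product of signs = -1

-1


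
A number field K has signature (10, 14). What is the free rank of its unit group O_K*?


By Dirichlet's unit theorem:
rank = r1 + r2 - 1
= 10 + 14 - 1
= 23

23


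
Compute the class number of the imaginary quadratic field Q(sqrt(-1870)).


K = Q(sqrt(-1870)). d mod 4 = 2, so D = disc(K) = 4d = -7480
h(K) equals the number of primitive reduced positive-definite forms (a, b, c) = a*x^2 + b*x*y + c*y^2 with b^2 - 4ac = D,
where reduced means |b| <= a <= c, with b >= 0 whenever |b| = a or a = c, and primitive means gcd(a, b, c) = 1.
Reduced forces 3a^2 <= |D| = 7480, so 1 <= a <= 49; b must have the parity of D, and c = (b^2 - D)/(4a) must be an integer >= a.
Enumerate a = 1..49, b in [-a, a]:
  a=1: (1, 0, 1870)  [1]
  a=2: (2, 0, 935)  [1]
  a=3..4: none
  a=5: (5, 0, 374)  [1]
  a=6..9: none
  a=10: (10, 0, 187)  [1]
  a=11: (11, 0, 170)  [1]
  a=12..16: none
  a=17: (17, 0, 110)  [1]
  a=18: none
  a=19: (19, -14, 101), (19, 14, 101)  [2]
  a=20..21: none
  a=22: (22, 0, 85)  [1]
  a=23: (23, -8, 82), (23, 8, 82)  [2]
  a=24..33: none
  a=34: (34, 0, 55)  [1]
  a=35..37: none
  a=38: (38, -24, 53), (38, 24, 53)  [2]
  a=39..40: none
  a=41: (41, -8, 46), (41, 8, 46)  [2]
  a=42..49: none
Total reduced forms: 1 + 1 + 1 + 1 + 1 + 1 + 2 + 1 + 2 + 1 + 2 + 2 = 16
h = 16

16


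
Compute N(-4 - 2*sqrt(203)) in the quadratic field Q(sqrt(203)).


N(a + b*sqrt(d)) = a^2 - d*b^2
= (-4)^2 - (203)*(-2)^2
= 16 - 812
= -796

-796


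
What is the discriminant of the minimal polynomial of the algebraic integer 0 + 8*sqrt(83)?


The element 0 + 8*sqrt(83) has minimal polynomial:
x^2 + 0*x - 5312
Discriminant = (0)^2 - 4*(-5312)
= 0 + 21248
= 21248

21248


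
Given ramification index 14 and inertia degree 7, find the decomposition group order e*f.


|D_P| = e * f
= 14 * 7
= 98

98


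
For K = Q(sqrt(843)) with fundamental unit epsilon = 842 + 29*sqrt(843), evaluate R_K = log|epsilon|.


epsilon = 842 + 29*sqrt(843)
= 1683.9994
R = ln(1683.9994)
= 7.4289

7.4289


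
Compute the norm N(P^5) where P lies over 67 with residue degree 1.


N(P^a) = p^(a*f)
= 67^(5*1)
= 67^5
= 1350125107

1350125107


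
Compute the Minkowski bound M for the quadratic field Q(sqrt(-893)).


d = -893, d mod 4 = 3, so disc(K) = 4d = -3572; |disc(K)| = 3572
Imaginary quadratic field, so n = 2, s = r2 = 1, r1 = 0
M = (n!/n^n) * (4/pi)^s * sqrt(|disc(K)|) = (2!/2^2) * (4/pi)^1 * sqrt(3572)
= 0.5 * 1.273240 * 59.766211
= 38.0484

38.0484


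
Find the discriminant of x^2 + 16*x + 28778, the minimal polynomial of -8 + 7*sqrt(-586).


The element -8 + 7*sqrt(-586) has minimal polynomial:
x^2 + 16*x + 28778
Discriminant = (16)^2 - 4*(28778)
= 256 - 115112
= -114856

-114856


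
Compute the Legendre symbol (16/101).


p = 101 is prime, so compute (16/101) with the reciprocity algorithm (Jacobi-symbol steps: pull out 2s via (2/n), flip via reciprocity, reduce):
  pull out 2: (2/101) = -1  (since 101 mod 8 = 5)
  pull out 2: (2/101) = -1  (since 101 mod 8 = 5)
  pull out 2: (2/101) = -1  (since 101 mod 8 = 5)
  pull out 2: (2/101) = -1  (since 101 mod 8 = 5)
  (1/101) = 1
Product of signs = 1
(16/101) = 1

1


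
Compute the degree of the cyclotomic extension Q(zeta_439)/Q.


The degree equals Euler's totient phi(439).
439 = 439
phi(439) = 438

438


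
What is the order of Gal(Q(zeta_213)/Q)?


|Gal(Q(zeta_213)/Q)| = phi(213)
= 140

140


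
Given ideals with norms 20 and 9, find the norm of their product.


N(IJ) = N(I) * N(J)
= 20 * 9
= 180

180


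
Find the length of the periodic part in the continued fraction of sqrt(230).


Run the CF algorithm for sqrt(230).
a_0 = floor(sqrt(230)) = 15; set m_0=0, q_0=1.
Recurrence: m' = q*a - m,  q' = (d - m'^2)/q,  a' = floor((a_0 + m')/q').
  step 1: m=15, q=5, a=6
  step 2: m=15, q=1, a=30
a_2 = 2*a_0 = 30, so the period closes here.
sqrt(230) = [15; 6, 30]
Period length = 2

2


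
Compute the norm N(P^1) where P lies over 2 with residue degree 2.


N(P^a) = p^(a*f)
= 2^(1*2)
= 2^2
= 4

4


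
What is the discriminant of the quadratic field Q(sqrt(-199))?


For K = Q(sqrt(d)) with d squarefree: disc(K) = d if d = 1 mod 4, and disc(K) = 4d if d = 2 or 3 mod 4.
Here d = -199, and d mod 4 = 1.
d = 1 mod 4 (O_K = Z[(1+sqrt(d))/2]), so disc(K) = d = -199

-199


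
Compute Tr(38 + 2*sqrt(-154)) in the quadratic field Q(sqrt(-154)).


Tr(a + b*sqrt(d)) = (a + b*sqrt(d)) + (a - b*sqrt(d)) = 2a
= 2 * (38)
= 76

76


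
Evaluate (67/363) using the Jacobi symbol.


Compute (67/363) via quadratic reciprocity:
  reciprocity: (67/363) -> -(363/67)
  reduce: (28/67)
  pull out 2: (2/67) = -1  (since 67 mod 8 = 3)
  pull out 2: (2/67) = -1  (since 67 mod 8 = 3)
  reciprocity: (7/67) -> -(67/7)
  reduce: (4/7)
  pull out 2: (2/7) = +1  (since 7 mod 8 = 7)
  pull out 2: (2/7) = +1  (since 7 mod 8 = 7)
  (1/7) = 1
Product of signs = 1

1


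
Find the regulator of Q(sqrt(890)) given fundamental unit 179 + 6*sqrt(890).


epsilon = 179 + 6*sqrt(890)
= 357.9972
R = ln(357.9972)
= 5.8805

5.8805


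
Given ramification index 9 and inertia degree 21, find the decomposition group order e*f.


|D_P| = e * f
= 9 * 21
= 189

189


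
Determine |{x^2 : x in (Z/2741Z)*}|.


For prime p, the number of non-zero quadratic residues is (p-1)/2.
= (2741-1)/2
= 1370

1370


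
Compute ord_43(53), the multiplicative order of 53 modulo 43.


We want ord_43(53), the smallest k >= 1 with 53^k = 1 mod 43.
n = 43 = 43, phi(43) = 42; the order divides phi(n).
Divisors of 42: 1, 2, 3, 6, 7, 14, 21, 42
Repeated squaring mod 43: 53^1 = 10, 53^2 = 14, 53^4 = 24, 53^8 = 17, 53^16 = 31, 53^32 = 15
Test divisors in increasing order:
  k=1: 53^1 = 10 mod 43
  k=2: 53^2 = 14 mod 43
  k=3: 53^3 = 14 * 10 = 11 mod 43
  k=6: 53^6 = 24 * 14 = 35 mod 43
  k=7: 53^7 = 24 * 14 * 10 = 6 mod 43
  k=14: 53^14 = 17 * 24 * 14 = 36 mod 43
  k=21: 53^21 = 31 * 24 * 10 = 1 mod 43  <- first divisor giving 1
Order = 21

21


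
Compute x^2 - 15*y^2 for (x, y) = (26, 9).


x^2 - d*y^2
= 26^2 - 15*9^2
= 676 - 1215
= -539

-539


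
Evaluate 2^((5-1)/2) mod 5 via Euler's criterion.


p = 5 is prime and the exponent is (p-1)/2 = 2, so by Euler's criterion 2^2 = (2/5) = +1 or -1 mod 5.
Compute by square-and-multiply:
  2 = 2 (binary 10)
  Repeated squaring mod 5: 2^1 = 2, 2^2 = 4
  2^2 = 4 mod 5
Result 4 = p - 1 = -1 mod 5: 2 is a quadratic non-residue mod 5. As a residue in [0, p-1] the value is 4.
2^2 mod 5 = 4

4


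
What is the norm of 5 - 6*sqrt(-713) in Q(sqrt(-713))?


N(a + b*sqrt(d)) = a^2 - d*b^2
= (5)^2 - (-713)*(-6)^2
= 25 + 25668
= 25693

25693


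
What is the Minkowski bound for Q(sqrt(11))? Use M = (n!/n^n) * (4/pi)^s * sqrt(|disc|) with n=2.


d = 11, d mod 4 = 3, so disc(K) = 4d = 44; |disc(K)| = 44
Real quadratic field, so n = 2, s = r2 = 0, r1 = 2
M = (n!/n^n) * (4/pi)^s * sqrt(|disc(K)|) = (2!/2^2) * (4/pi)^0 * sqrt(44)
= 0.5 * 1.000000 * 6.633250
= 3.3166

3.3166


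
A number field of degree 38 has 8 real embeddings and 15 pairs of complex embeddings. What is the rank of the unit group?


By Dirichlet's unit theorem:
rank = r1 + r2 - 1
= 8 + 15 - 1
= 22

22


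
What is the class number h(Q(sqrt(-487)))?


K = Q(sqrt(-487)). d mod 4 = 1, so D = disc(K) = d = -487
h(K) equals the number of primitive reduced positive-definite forms (a, b, c) = a*x^2 + b*x*y + c*y^2 with b^2 - 4ac = D,
where reduced means |b| <= a <= c, with b >= 0 whenever |b| = a or a = c, and primitive means gcd(a, b, c) = 1.
Reduced forces 3a^2 <= |D| = 487, so 1 <= a <= 12; b must have the parity of D, and c = (b^2 - D)/(4a) must be an integer >= a.
Enumerate a = 1..12, b in [-a, a]:
  a=1: (1, 1, 122)  [1]
  a=2: (2, -1, 61), (2, 1, 61)  [2]
  a=3: none
  a=4: (4, -3, 31), (4, 3, 31)  [2]
  a=5..7: none
  a=8: (8, -5, 16), (8, 5, 16)  [2]
  a=9..12: none
Total reduced forms: 1 + 2 + 2 + 2 = 7
h = 7

7


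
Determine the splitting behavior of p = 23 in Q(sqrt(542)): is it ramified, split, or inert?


K = Q(sqrt(542)). Since d mod 4 = 2, disc(K) = 2168.
Check p | disc: 2168 mod 23 = 6.
p does not divide disc. Compute Legendre symbol (d/p):
13^((23-1)/2) mod 23 = 1
(d/p) = 1, so p splits: (p) = P*P' with e=1, f=1, g=2.
Therefore p is split.

split


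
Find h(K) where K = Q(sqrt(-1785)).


K = Q(sqrt(-1785)). d mod 4 = 3, so D = disc(K) = 4d = -7140
h(K) equals the number of primitive reduced positive-definite forms (a, b, c) = a*x^2 + b*x*y + c*y^2 with b^2 - 4ac = D,
where reduced means |b| <= a <= c, with b >= 0 whenever |b| = a or a = c, and primitive means gcd(a, b, c) = 1.
Reduced forces 3a^2 <= |D| = 7140, so 1 <= a <= 48; b must have the parity of D, and c = (b^2 - D)/(4a) must be an integer >= a.
Enumerate a = 1..48, b in [-a, a]:
  a=1: (1, 0, 1785)  [1]
  a=2: (2, 2, 893)  [1]
  a=3: (3, 0, 595)  [1]
  a=4: none
  a=5: (5, 0, 357)  [1]
  a=6: (6, 6, 299)  [1]
  a=7: (7, 0, 255)  [1]
  a=8..9: none
  a=10: (10, 10, 181)  [1]
  a=11..12: none
  a=13: (13, -6, 138), (13, 6, 138)  [2]
  a=14: (14, 14, 131)  [1]
  a=15: (15, 0, 119)  [1]
  a=16: none
  a=17: (17, 0, 105)  [1]
  a=18: none
  a=19: (19, -2, 94), (19, 2, 94)  [2]
  a=20: none
  a=21: (21, 0, 85)  [1]
  a=22: none
  a=23: (23, -6, 78), (23, 6, 78)  [2]
  a=24..25: none
  a=26: (26, -6, 69), (26, 6, 69)  [2]
  a=27..28: none
  a=29: (29, -20, 65), (29, 20, 65)  [2]
  a=30: (30, 30, 67)  [1]
  a=31..33: none
  a=34: (34, 34, 61)  [1]
  a=35: (35, 0, 51)  [1]
  a=36: none
  a=37: (37, -36, 57), (37, 36, 57)  [2]
  a=38: (38, -2, 47), (38, 2, 47)  [2]
  a=39: (39, -6, 46), (39, 6, 46)  [2]
  a=40..41: none
  a=42: (42, 42, 53)  [1]
  a=43: (43, 16, 43)  [1]
  a=44..48: none
Total reduced forms: 1 + 1 + 1 + 1 + 1 + 1 + 1 + 2 + 1 + 1 + 1 + 2 + 1 + 2 + 2 + 2 + 1 + 1 + 1 + 2 + 2 + 2 + 1 + 1 = 32
h = 32

32


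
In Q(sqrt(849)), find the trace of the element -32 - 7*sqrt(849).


Tr(a + b*sqrt(d)) = (a + b*sqrt(d)) + (a - b*sqrt(d)) = 2a
= 2 * (-32)
= -64

-64


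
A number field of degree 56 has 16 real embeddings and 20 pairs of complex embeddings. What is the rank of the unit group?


By Dirichlet's unit theorem:
rank = r1 + r2 - 1
= 16 + 20 - 1
= 35

35


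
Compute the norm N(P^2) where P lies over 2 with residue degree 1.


N(P^a) = p^(a*f)
= 2^(2*1)
= 2^2
= 4

4


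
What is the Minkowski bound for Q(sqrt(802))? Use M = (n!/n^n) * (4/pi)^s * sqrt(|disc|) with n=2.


d = 802, d mod 4 = 2, so disc(K) = 4d = 3208; |disc(K)| = 3208
Real quadratic field, so n = 2, s = r2 = 0, r1 = 2
M = (n!/n^n) * (4/pi)^s * sqrt(|disc(K)|) = (2!/2^2) * (4/pi)^0 * sqrt(3208)
= 0.5 * 1.000000 * 56.639209
= 28.3196

28.3196


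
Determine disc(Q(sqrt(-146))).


For K = Q(sqrt(d)) with d squarefree: disc(K) = d if d = 1 mod 4, and disc(K) = 4d if d = 2 or 3 mod 4.
Here d = -146, and d mod 4 = 2.
d = 2 mod 4, not 1 (O_K = Z[sqrt(d)]), so disc(K) = 4d = 4 * (-146) = -584

-584


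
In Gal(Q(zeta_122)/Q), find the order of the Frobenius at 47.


The Frobenius at p in Gal(Q(zeta_n)/Q) = (Z/nZ)* is the class of p, so its order is ord_122(47), the smallest k >= 1 with 47^k = 1 mod 122.
n = 122 = 2 * 61, phi(122) = 60; the order divides phi(n).
Divisors of 60: 1, 2, 3, 4, 5, 6, 10, 12, 15, 20, 30, 60
Repeated squaring mod 122: 47^1 = 47, 47^2 = 13, 47^4 = 47, 47^8 = 13, 47^16 = 47, 47^32 = 13
Test divisors in increasing order:
  k=1: 47^1 = 47 mod 122
  k=2: 47^2 = 13 mod 122
  k=3: 47^3 = 13 * 47 = 1 mod 122  <- first divisor giving 1
Order = 3

3


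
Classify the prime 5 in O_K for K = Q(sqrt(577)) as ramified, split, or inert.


K = Q(sqrt(577)). Since d mod 4 = 1, disc(K) = 577.
Check p | disc: 577 mod 5 = 2.
p does not divide disc. Compute Legendre symbol (d/p):
2^((5-1)/2) mod 5 = -1
(d/p) = -1, so p is inert: (p) stays prime with e=1, f=2, g=1.
Therefore p is inert.

inert


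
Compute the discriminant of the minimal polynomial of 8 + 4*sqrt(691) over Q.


The element 8 + 4*sqrt(691) has minimal polynomial:
x^2 - 16*x - 10992
Discriminant = (-16)^2 - 4*(-10992)
= 256 + 43968
= 44224

44224


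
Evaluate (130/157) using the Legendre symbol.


p = 157 is prime, so compute (130/157) with the reciprocity algorithm (Jacobi-symbol steps: pull out 2s via (2/n), flip via reciprocity, reduce):
  pull out 2: (2/157) = -1  (since 157 mod 8 = 5)
  reciprocity: (65/157) -> +(157/65)
  reduce: (27/65)
  reciprocity: (27/65) -> +(65/27)
  reduce: (11/27)
  reciprocity: (11/27) -> -(27/11)
  reduce: (5/11)
  reciprocity: (5/11) -> +(11/5)
  reduce: (1/5)
  (1/5) = 1
Product of signs = 1
(130/157) = 1

1


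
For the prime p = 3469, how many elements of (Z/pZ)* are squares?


For prime p, the number of non-zero quadratic residues is (p-1)/2.
= (3469-1)/2
= 1734

1734


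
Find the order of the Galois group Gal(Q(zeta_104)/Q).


|Gal(Q(zeta_104)/Q)| = phi(104)
= 48

48


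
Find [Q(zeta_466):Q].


The degree equals Euler's totient phi(466).
466 = 2 * 233
phi(466) = 232

232


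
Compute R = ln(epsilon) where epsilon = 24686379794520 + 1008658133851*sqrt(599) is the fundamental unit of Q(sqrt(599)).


epsilon = 24686379794520 + 1008658133851*sqrt(599)
= 4.9373e+13
R = ln(4.9373e+13)
= 31.5304

31.5304


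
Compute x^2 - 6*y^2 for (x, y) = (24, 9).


x^2 - d*y^2
= 24^2 - 6*9^2
= 576 - 486
= 90

90


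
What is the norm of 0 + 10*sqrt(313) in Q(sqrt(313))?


N(a + b*sqrt(d)) = a^2 - d*b^2
= (0)^2 - (313)*(10)^2
= 0 - 31300
= -31300

-31300


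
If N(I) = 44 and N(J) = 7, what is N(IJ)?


N(IJ) = N(I) * N(J)
= 44 * 7
= 308

308


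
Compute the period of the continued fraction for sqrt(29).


Run the CF algorithm for sqrt(29).
a_0 = floor(sqrt(29)) = 5; set m_0=0, q_0=1.
Recurrence: m' = q*a - m,  q' = (d - m'^2)/q,  a' = floor((a_0 + m')/q').
  step 1: m=5, q=4, a=2
  step 2: m=3, q=5, a=1
  step 3: m=2, q=5, a=1
  step 4: m=3, q=4, a=2
  step 5: m=5, q=1, a=10
a_5 = 2*a_0 = 10, so the period closes here.
sqrt(29) = [5; 2, 1, 1, 2, 10]
Period length = 5

5


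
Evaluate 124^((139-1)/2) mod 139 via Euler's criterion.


p = 139 is prime and the exponent is (p-1)/2 = 69, so by Euler's criterion 124^69 = (124/139) = +1 or -1 mod 139.
Compute by square-and-multiply:
  69 = 64 + 4 + 1 (binary 1000101)
  Repeated squaring mod 139: 124^1 = 124, 124^2 = 86, 124^4 = 29, 124^8 = 7, 124^16 = 49, 124^32 = 38, 124^64 = 54
  124^69 = 124^64 * 124^4 * 124^1 = 54 * 29 * 124 mod 139
    54 * 29 = 1566 = 37 mod 139
    37 * 124 = 4588 = 1 mod 139
  124^69 = 1 mod 139
Result 1: 124 is a quadratic residue mod 139.
124^69 mod 139 = 1

1


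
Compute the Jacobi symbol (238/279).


Compute (238/279) via quadratic reciprocity:
  pull out 2: (2/279) = +1  (since 279 mod 8 = 7)
  reciprocity: (119/279) -> -(279/119)
  reduce: (41/119)
  reciprocity: (41/119) -> +(119/41)
  reduce: (37/41)
  reciprocity: (37/41) -> +(41/37)
  reduce: (4/37)
  pull out 2: (2/37) = -1  (since 37 mod 8 = 5)
  pull out 2: (2/37) = -1  (since 37 mod 8 = 5)
  (1/37) = 1
Product of signs = -1

-1


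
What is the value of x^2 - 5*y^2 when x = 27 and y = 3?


x^2 - d*y^2
= 27^2 - 5*3^2
= 729 - 45
= 684

684


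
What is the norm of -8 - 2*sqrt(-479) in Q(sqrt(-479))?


N(a + b*sqrt(d)) = a^2 - d*b^2
= (-8)^2 - (-479)*(-2)^2
= 64 + 1916
= 1980

1980


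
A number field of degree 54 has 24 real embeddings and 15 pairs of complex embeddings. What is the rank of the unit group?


By Dirichlet's unit theorem:
rank = r1 + r2 - 1
= 24 + 15 - 1
= 38

38


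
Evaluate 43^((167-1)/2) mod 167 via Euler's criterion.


p = 167 is prime and the exponent is (p-1)/2 = 83, so by Euler's criterion 43^83 = (43/167) = +1 or -1 mod 167.
Compute by square-and-multiply:
  83 = 64 + 16 + 2 + 1 (binary 1010011)
  Repeated squaring mod 167: 43^1 = 43, 43^2 = 12, 43^4 = 144, 43^8 = 28, 43^16 = 116, 43^32 = 96, 43^64 = 31
  43^83 = 43^64 * 43^16 * 43^2 * 43^1 = 31 * 116 * 12 * 43 mod 167
    31 * 116 = 3596 = 89 mod 167
    89 * 12 = 1068 = 66 mod 167
    66 * 43 = 2838 = 166 mod 167
  43^83 = 166 mod 167
Result 166 = p - 1 = -1 mod 167: 43 is a quadratic non-residue mod 167. As a residue in [0, p-1] the value is 166.
43^83 mod 167 = 166

166


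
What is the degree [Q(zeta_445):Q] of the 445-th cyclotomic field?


The degree equals Euler's totient phi(445).
445 = 5 * 89
phi(445) = 352

352


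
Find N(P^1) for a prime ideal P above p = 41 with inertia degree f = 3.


N(P^a) = p^(a*f)
= 41^(1*3)
= 41^3
= 68921

68921


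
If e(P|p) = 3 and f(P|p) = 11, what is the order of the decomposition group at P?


|D_P| = e * f
= 3 * 11
= 33

33


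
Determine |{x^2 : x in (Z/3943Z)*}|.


For prime p, the number of non-zero quadratic residues is (p-1)/2.
= (3943-1)/2
= 1971

1971


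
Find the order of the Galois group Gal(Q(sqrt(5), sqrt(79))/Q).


The 2 square roots of distinct primes are multiplicatively independent over Q,
so [K:Q] = 2^2 and Gal(K/Q) is isomorphic to (Z/2Z)^2.
|Gal| = 2^2 = 4

4


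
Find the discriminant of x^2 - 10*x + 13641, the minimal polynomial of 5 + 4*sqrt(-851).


The element 5 + 4*sqrt(-851) has minimal polynomial:
x^2 - 10*x + 13641
Discriminant = (-10)^2 - 4*(13641)
= 100 - 54564
= -54464

-54464


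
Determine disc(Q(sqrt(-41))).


For K = Q(sqrt(d)) with d squarefree: disc(K) = d if d = 1 mod 4, and disc(K) = 4d if d = 2 or 3 mod 4.
Here d = -41, and d mod 4 = 3.
d = 3 mod 4, not 1 (O_K = Z[sqrt(d)]), so disc(K) = 4d = 4 * (-41) = -164

-164


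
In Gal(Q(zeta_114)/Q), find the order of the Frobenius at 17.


The Frobenius at p in Gal(Q(zeta_n)/Q) = (Z/nZ)* is the class of p, so its order is ord_114(17), the smallest k >= 1 with 17^k = 1 mod 114.
n = 114 = 2 * 3 * 19, phi(114) = 36; the order divides phi(n).
Divisors of 36: 1, 2, 3, 4, 6, 9, 12, 18, 36
Repeated squaring mod 114: 17^1 = 17, 17^2 = 61, 17^4 = 73, 17^8 = 85, 17^16 = 43, 17^32 = 25
Test divisors in increasing order:
  k=1: 17^1 = 17 mod 114
  k=2: 17^2 = 61 mod 114
  k=3: 17^3 = 61 * 17 = 11 mod 114
  k=4: 17^4 = 73 mod 114
  k=6: 17^6 = 73 * 61 = 7 mod 114
  k=9: 17^9 = 85 * 17 = 77 mod 114
  k=12: 17^12 = 85 * 73 = 49 mod 114
  k=18: 17^18 = 43 * 61 = 1 mod 114  <- first divisor giving 1
Order = 18

18


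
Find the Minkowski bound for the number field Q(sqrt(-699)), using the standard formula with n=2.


d = -699, d mod 4 = 1, so disc(K) = d = -699; |disc(K)| = 699
Imaginary quadratic field, so n = 2, s = r2 = 1, r1 = 0
M = (n!/n^n) * (4/pi)^s * sqrt(|disc(K)|) = (2!/2^2) * (4/pi)^1 * sqrt(699)
= 0.5 * 1.273240 * 26.438608
= 16.8313

16.8313


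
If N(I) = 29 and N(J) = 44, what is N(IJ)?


N(IJ) = N(I) * N(J)
= 29 * 44
= 1276

1276


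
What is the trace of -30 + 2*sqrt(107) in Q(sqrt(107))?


Tr(a + b*sqrt(d)) = (a + b*sqrt(d)) + (a - b*sqrt(d)) = 2a
= 2 * (-30)
= -60

-60


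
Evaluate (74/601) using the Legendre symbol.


p = 601 is prime, so compute (74/601) with the reciprocity algorithm (Jacobi-symbol steps: pull out 2s via (2/n), flip via reciprocity, reduce):
  pull out 2: (2/601) = +1  (since 601 mod 8 = 1)
  reciprocity: (37/601) -> +(601/37)
  reduce: (9/37)
  reciprocity: (9/37) -> +(37/9)
  reduce: (1/9)
  (1/9) = 1
Product of signs = 1
(74/601) = 1

1


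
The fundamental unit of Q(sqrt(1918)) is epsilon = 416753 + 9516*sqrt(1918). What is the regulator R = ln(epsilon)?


epsilon = 416753 + 9516*sqrt(1918)
= 833506.0000
R = ln(833506.0000)
= 13.6334

13.6334


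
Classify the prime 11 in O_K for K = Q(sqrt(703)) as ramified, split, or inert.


K = Q(sqrt(703)). Since d mod 4 = 3, disc(K) = 2812.
Check p | disc: 2812 mod 11 = 7.
p does not divide disc. Compute Legendre symbol (d/p):
10^((11-1)/2) mod 11 = -1
(d/p) = -1, so p is inert: (p) stays prime with e=1, f=2, g=1.
Therefore p is inert.

inert


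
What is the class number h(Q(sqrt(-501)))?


K = Q(sqrt(-501)). d mod 4 = 3, so D = disc(K) = 4d = -2004
h(K) equals the number of primitive reduced positive-definite forms (a, b, c) = a*x^2 + b*x*y + c*y^2 with b^2 - 4ac = D,
where reduced means |b| <= a <= c, with b >= 0 whenever |b| = a or a = c, and primitive means gcd(a, b, c) = 1.
Reduced forces 3a^2 <= |D| = 2004, so 1 <= a <= 25; b must have the parity of D, and c = (b^2 - D)/(4a) must be an integer >= a.
Enumerate a = 1..25, b in [-a, a]:
  a=1: (1, 0, 501)  [1]
  a=2: (2, 2, 251)  [1]
  a=3: (3, 0, 167)  [1]
  a=4: none
  a=5: (5, -4, 101), (5, 4, 101)  [2]
  a=6: (6, 6, 85)  [1]
  a=7..9: none
  a=10: (10, -6, 51), (10, 6, 51)  [2]
  a=11: (11, -8, 47), (11, 8, 47)  [2]
  a=12..14: none
  a=15: (15, -6, 34), (15, 6, 34)  [2]
  a=16: none
  a=17: (17, -6, 30), (17, 6, 30)  [2]
  a=18..21: none
  a=22: (22, -14, 25), (22, 14, 25)  [2]
  a=23..25: none
Total reduced forms: 1 + 1 + 1 + 2 + 1 + 2 + 2 + 2 + 2 + 2 = 16
h = 16

16


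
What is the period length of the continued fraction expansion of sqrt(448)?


Run the CF algorithm for sqrt(448).
a_0 = floor(sqrt(448)) = 21; set m_0=0, q_0=1.
Recurrence: m' = q*a - m,  q' = (d - m'^2)/q,  a' = floor((a_0 + m')/q').
  step 1: m=21, q=7, a=6
  step 2: m=21, q=1, a=42
a_2 = 2*a_0 = 42, so the period closes here.
sqrt(448) = [21; 6, 42]
Period length = 2

2


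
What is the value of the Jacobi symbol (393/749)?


Compute (393/749) via quadratic reciprocity:
  reciprocity: (393/749) -> +(749/393)
  reduce: (356/393)
  pull out 2: (2/393) = +1  (since 393 mod 8 = 1)
  pull out 2: (2/393) = +1  (since 393 mod 8 = 1)
  reciprocity: (89/393) -> +(393/89)
  reduce: (37/89)
  reciprocity: (37/89) -> +(89/37)
  reduce: (15/37)
  reciprocity: (15/37) -> +(37/15)
  reduce: (7/15)
  reciprocity: (7/15) -> -(15/7)
  reduce: (1/7)
  (1/7) = 1
Product of signs = -1

-1


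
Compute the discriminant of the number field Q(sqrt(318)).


For K = Q(sqrt(d)) with d squarefree: disc(K) = d if d = 1 mod 4, and disc(K) = 4d if d = 2 or 3 mod 4.
Here d = 318, and d mod 4 = 2.
d = 2 mod 4, not 1 (O_K = Z[sqrt(d)]), so disc(K) = 4d = 4 * (318) = 1272

1272


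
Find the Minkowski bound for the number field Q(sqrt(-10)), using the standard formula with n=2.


d = -10, d mod 4 = 2, so disc(K) = 4d = -40; |disc(K)| = 40
Imaginary quadratic field, so n = 2, s = r2 = 1, r1 = 0
M = (n!/n^n) * (4/pi)^s * sqrt(|disc(K)|) = (2!/2^2) * (4/pi)^1 * sqrt(40)
= 0.5 * 1.273240 * 6.324555
= 4.0263

4.0263


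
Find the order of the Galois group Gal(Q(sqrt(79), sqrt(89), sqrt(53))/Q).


The 3 square roots of distinct primes are multiplicatively independent over Q,
so [K:Q] = 2^3 and Gal(K/Q) is isomorphic to (Z/2Z)^3.
|Gal| = 2^3 = 8

8


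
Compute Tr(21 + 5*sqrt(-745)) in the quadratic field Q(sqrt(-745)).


Tr(a + b*sqrt(d)) = (a + b*sqrt(d)) + (a - b*sqrt(d)) = 2a
= 2 * (21)
= 42

42


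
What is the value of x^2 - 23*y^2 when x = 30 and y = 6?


x^2 - d*y^2
= 30^2 - 23*6^2
= 900 - 828
= 72

72


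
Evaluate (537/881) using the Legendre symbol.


p = 881 is prime, so compute (537/881) with the reciprocity algorithm (Jacobi-symbol steps: pull out 2s via (2/n), flip via reciprocity, reduce):
  reciprocity: (537/881) -> +(881/537)
  reduce: (344/537)
  pull out 2: (2/537) = +1  (since 537 mod 8 = 1)
  pull out 2: (2/537) = +1  (since 537 mod 8 = 1)
  pull out 2: (2/537) = +1  (since 537 mod 8 = 1)
  reciprocity: (43/537) -> +(537/43)
  reduce: (21/43)
  reciprocity: (21/43) -> +(43/21)
  reduce: (1/21)
  (1/21) = 1
Product of signs = 1
(537/881) = 1

1


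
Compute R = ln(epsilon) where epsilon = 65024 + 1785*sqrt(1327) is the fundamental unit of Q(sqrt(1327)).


epsilon = 65024 + 1785*sqrt(1327)
= 130048.0000
R = ln(130048.0000)
= 11.7757

11.7757


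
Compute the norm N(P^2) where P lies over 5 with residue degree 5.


N(P^a) = p^(a*f)
= 5^(2*5)
= 5^10
= 9765625

9765625


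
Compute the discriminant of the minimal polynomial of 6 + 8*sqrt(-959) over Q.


The element 6 + 8*sqrt(-959) has minimal polynomial:
x^2 - 12*x + 61412
Discriminant = (-12)^2 - 4*(61412)
= 144 - 245648
= -245504

-245504


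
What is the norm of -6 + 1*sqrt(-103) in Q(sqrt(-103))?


N(a + b*sqrt(d)) = a^2 - d*b^2
= (-6)^2 - (-103)*(1)^2
= 36 + 103
= 139

139


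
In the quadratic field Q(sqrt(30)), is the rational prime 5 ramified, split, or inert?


K = Q(sqrt(30)). Since d mod 4 = 2, disc(K) = 120.
Check p | disc: 120 mod 5 = 0.
p divides disc, so p ramifies: (p) = P^2 with e=2, f=1, g=1.
Therefore p is ramified.

ramified


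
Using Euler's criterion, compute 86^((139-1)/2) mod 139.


p = 139 is prime and the exponent is (p-1)/2 = 69, so by Euler's criterion 86^69 = (86/139) = +1 or -1 mod 139.
Compute by square-and-multiply:
  69 = 64 + 4 + 1 (binary 1000101)
  Repeated squaring mod 139: 86^1 = 86, 86^2 = 29, 86^4 = 7, 86^8 = 49, 86^16 = 38, 86^32 = 54, 86^64 = 136
  86^69 = 86^64 * 86^4 * 86^1 = 136 * 7 * 86 mod 139
    136 * 7 = 952 = 118 mod 139
    118 * 86 = 10148 = 1 mod 139
  86^69 = 1 mod 139
Result 1: 86 is a quadratic residue mod 139.
86^69 mod 139 = 1

1


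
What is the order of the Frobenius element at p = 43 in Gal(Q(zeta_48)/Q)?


The Frobenius at p in Gal(Q(zeta_n)/Q) = (Z/nZ)* is the class of p, so its order is ord_48(43), the smallest k >= 1 with 43^k = 1 mod 48.
n = 48 = 2^4 * 3, phi(48) = 16; the order divides phi(n).
Divisors of 16: 1, 2, 4, 8, 16
Repeated squaring mod 48: 43^1 = 43, 43^2 = 25, 43^4 = 1, 43^8 = 1, 43^16 = 1
Test divisors in increasing order:
  k=1: 43^1 = 43 mod 48
  k=2: 43^2 = 25 mod 48
  k=4: 43^4 = 1 mod 48  <- first divisor giving 1
Order = 4

4


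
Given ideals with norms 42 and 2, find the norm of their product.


N(IJ) = N(I) * N(J)
= 42 * 2
= 84

84


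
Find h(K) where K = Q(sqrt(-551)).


K = Q(sqrt(-551)). d mod 4 = 1, so D = disc(K) = d = -551
h(K) equals the number of primitive reduced positive-definite forms (a, b, c) = a*x^2 + b*x*y + c*y^2 with b^2 - 4ac = D,
where reduced means |b| <= a <= c, with b >= 0 whenever |b| = a or a = c, and primitive means gcd(a, b, c) = 1.
Reduced forces 3a^2 <= |D| = 551, so 1 <= a <= 13; b must have the parity of D, and c = (b^2 - D)/(4a) must be an integer >= a.
Enumerate a = 1..13, b in [-a, a]:
  a=1: (1, 1, 138)  [1]
  a=2: (2, -1, 69), (2, 1, 69)  [2]
  a=3: (3, -1, 46), (3, 1, 46)  [2]
  a=4: (4, -3, 35), (4, 3, 35)  [2]
  a=5: (5, -3, 28), (5, 3, 28)  [2]
  a=6: (6, -5, 24), (6, -1, 23), (6, 1, 23), (6, 5, 24)  [4]
  a=7: (7, -3, 20), (7, 3, 20)  [2]
  a=8: (8, -5, 18), (8, 5, 18)  [2]
  a=9: (9, -5, 16), (9, 5, 16)  [2]
  a=10: (10, -7, 15), (10, -3, 14), (10, 3, 14), (10, 7, 15)  [4]
  a=11: none
  a=12: (12, -11, 14), (12, 5, 12), (12, 11, 14)  [3]
  a=13: none
Total reduced forms: 1 + 2 + 2 + 2 + 2 + 4 + 2 + 2 + 2 + 4 + 3 = 26
h = 26

26


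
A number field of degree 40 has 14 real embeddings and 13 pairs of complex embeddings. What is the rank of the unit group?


By Dirichlet's unit theorem:
rank = r1 + r2 - 1
= 14 + 13 - 1
= 26

26


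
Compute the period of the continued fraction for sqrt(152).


Run the CF algorithm for sqrt(152).
a_0 = floor(sqrt(152)) = 12; set m_0=0, q_0=1.
Recurrence: m' = q*a - m,  q' = (d - m'^2)/q,  a' = floor((a_0 + m')/q').
  step 1: m=12, q=8, a=3
  step 2: m=12, q=1, a=24
a_2 = 2*a_0 = 24, so the period closes here.
sqrt(152) = [12; 3, 24]
Period length = 2

2


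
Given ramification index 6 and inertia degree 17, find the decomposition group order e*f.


|D_P| = e * f
= 6 * 17
= 102

102


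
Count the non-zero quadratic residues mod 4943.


For prime p, the number of non-zero quadratic residues is (p-1)/2.
= (4943-1)/2
= 2471

2471


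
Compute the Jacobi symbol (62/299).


Compute (62/299) via quadratic reciprocity:
  pull out 2: (2/299) = -1  (since 299 mod 8 = 3)
  reciprocity: (31/299) -> -(299/31)
  reduce: (20/31)
  pull out 2: (2/31) = +1  (since 31 mod 8 = 7)
  pull out 2: (2/31) = +1  (since 31 mod 8 = 7)
  reciprocity: (5/31) -> +(31/5)
  reduce: (1/5)
  (1/5) = 1
Product of signs = 1

1


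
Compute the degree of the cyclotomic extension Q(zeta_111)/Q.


The degree equals Euler's totient phi(111).
111 = 3 * 37
phi(111) = 72

72


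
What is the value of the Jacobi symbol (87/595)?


Compute (87/595) via quadratic reciprocity:
  reciprocity: (87/595) -> -(595/87)
  reduce: (73/87)
  reciprocity: (73/87) -> +(87/73)
  reduce: (14/73)
  pull out 2: (2/73) = +1  (since 73 mod 8 = 1)
  reciprocity: (7/73) -> +(73/7)
  reduce: (3/7)
  reciprocity: (3/7) -> -(7/3)
  reduce: (1/3)
  (1/3) = 1
Product of signs = 1

1


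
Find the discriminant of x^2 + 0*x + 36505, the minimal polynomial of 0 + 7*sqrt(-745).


The element 0 + 7*sqrt(-745) has minimal polynomial:
x^2 + 0*x + 36505
Discriminant = (0)^2 - 4*(36505)
= 0 - 146020
= -146020

-146020


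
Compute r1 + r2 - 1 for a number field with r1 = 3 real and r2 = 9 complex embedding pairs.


By Dirichlet's unit theorem:
rank = r1 + r2 - 1
= 3 + 9 - 1
= 11

11


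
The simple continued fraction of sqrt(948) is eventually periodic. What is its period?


Run the CF algorithm for sqrt(948).
a_0 = floor(sqrt(948)) = 30; set m_0=0, q_0=1.
Recurrence: m' = q*a - m,  q' = (d - m'^2)/q,  a' = floor((a_0 + m')/q').
  step 1: m=30, q=48, a=1
  step 2: m=18, q=13, a=3
  step 3: m=21, q=39, a=1
  step 4: m=18, q=16, a=3
  step 5: m=30, q=3, a=20
  step 6: m=30, q=16, a=3
  step 7: m=18, q=39, a=1
  step 8: m=21, q=13, a=3
  step 9: m=18, q=48, a=1
  step 10: m=30, q=1, a=60
a_10 = 2*a_0 = 60, so the period closes here.
sqrt(948) = [30; 1, 3, 1, 3, 20, 3, 1, 3, 1, 60]
Period length = 10

10
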